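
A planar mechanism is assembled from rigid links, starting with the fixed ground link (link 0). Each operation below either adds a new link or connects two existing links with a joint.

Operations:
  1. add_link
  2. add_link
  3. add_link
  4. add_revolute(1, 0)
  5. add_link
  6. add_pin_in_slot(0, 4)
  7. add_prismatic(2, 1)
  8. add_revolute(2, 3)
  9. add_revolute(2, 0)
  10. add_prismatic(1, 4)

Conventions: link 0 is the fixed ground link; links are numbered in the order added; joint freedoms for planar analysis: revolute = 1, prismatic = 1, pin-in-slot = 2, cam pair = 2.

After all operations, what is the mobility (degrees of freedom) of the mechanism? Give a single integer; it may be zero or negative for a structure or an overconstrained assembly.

ground; <1,0,0>
#1 <2,0,0>
#2 <3,0,0>
#3 <4,0,0>
R:1↔0 J1 <4,1,0>
#4 <5,1,0>
PS:0↔4 J2 <5,1,1>
P:2↔1 J1 <5,2,1>
R:2↔3 J1 <5,3,1>
R:2↔0 J1 <5,4,1>
P:1↔4 J1 <5,5,1>
3×4 − 2×5 − 1×1 = 1

M = 1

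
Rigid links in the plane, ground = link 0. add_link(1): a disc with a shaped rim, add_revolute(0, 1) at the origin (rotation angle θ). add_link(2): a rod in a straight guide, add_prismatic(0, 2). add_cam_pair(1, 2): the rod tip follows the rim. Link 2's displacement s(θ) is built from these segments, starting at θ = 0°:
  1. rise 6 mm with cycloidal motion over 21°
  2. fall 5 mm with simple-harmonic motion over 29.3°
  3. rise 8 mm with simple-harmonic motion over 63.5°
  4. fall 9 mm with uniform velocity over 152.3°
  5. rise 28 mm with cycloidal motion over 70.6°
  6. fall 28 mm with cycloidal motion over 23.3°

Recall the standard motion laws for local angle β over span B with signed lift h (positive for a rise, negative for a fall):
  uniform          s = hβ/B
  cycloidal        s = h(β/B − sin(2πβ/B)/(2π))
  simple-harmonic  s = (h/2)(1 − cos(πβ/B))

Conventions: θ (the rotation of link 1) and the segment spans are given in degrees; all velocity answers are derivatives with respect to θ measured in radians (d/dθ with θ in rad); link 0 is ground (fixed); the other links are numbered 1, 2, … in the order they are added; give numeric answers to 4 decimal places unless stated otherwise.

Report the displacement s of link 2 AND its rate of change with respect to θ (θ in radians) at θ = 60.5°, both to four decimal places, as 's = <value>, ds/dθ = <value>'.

segment 1 (0° to 21°, cycloidal, h = 6) is passed completely: s = 0.0000 + (6) = 6.0000
segment 2 (21° to 50.3°, simple-harmonic, h = -5) is passed completely: s = 6.0000 + (-5) = 1.0000
θ = 60.5° falls in segment 3 (50.3° to 113.8°, simple-harmonic, h = 8): β = 60.5 − 50.3 = 10.2°, B = 63.5°; Δs = 8/2·(1 − cos(π·0.1606)) = 0.4986; s = 1.0000 + 0.4986 = 1.4986
velocity in seg [50.3°–113.8°] (simple-harmonic), θ in radians: β = 10.2° = 0.1780 rad, B = 63.5° = 1.1083 rad; ds/dθ = (πh/(2B)) sin(πβ/B) = (π·8/(2·1.1083)) sin(π·0.1606) = 5.482056 mm/rad

s = 1.4986, ds/dθ = 5.4821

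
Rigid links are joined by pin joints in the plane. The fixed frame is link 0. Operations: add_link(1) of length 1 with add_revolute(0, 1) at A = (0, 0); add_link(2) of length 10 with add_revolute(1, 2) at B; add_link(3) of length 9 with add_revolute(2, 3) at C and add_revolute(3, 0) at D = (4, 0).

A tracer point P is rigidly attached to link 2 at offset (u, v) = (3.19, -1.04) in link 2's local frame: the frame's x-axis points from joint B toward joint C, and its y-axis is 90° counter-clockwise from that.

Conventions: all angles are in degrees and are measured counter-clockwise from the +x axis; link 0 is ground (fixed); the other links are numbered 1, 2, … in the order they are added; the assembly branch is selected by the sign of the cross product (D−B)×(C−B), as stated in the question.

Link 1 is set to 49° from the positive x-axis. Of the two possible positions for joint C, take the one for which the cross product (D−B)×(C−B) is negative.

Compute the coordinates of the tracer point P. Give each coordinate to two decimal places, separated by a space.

A=(0,0), D=(4.00,0)
B = A + 1.00·(cos49°, sin49°) = (0.6561, 0.7547)
|BD| = 3.4281
circle(B,10.00) ∩ circle(D,9.00): a=4.4853, h=8.9377
  candidates: C₊=(6.9990,8.4856) cross=30.639; C₋=(3.0636,-8.9512) cross=-30.639
  branch - wants cross < 0 → take C=(3.0636,-8.9512) (cross=-30.639)
ex = (C−B)/|BC| = (0.2408,-0.9706); ey = (0.9706,0.2408)
P = B + 3.19·ex + -1.04·ey = (0.4147,-2.5918)

0.41 -2.59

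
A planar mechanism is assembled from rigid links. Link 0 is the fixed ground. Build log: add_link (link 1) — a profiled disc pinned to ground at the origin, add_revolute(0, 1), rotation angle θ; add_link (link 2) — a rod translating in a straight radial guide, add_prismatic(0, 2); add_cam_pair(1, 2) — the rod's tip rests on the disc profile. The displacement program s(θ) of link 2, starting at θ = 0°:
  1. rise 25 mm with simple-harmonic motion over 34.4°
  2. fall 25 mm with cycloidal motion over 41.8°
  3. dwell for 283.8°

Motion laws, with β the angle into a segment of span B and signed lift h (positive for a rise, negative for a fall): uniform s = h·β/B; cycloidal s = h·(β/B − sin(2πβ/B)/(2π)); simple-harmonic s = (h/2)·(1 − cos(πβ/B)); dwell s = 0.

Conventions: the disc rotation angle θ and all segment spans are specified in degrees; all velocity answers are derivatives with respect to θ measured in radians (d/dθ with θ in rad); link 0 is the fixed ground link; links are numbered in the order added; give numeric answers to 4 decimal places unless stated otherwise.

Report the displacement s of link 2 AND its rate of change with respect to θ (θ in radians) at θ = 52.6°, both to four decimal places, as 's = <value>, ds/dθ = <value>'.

seg 1 [0°–34.4°] simple-harmonic, h=25: full span → s += 25 → s = 25.0000
seg 2 [34.4°–76.2°] cycloidal, h=-25: θ=52.6° here. β=18.2, B=41.8. -25·(0.4354 − sin(2π·0.4354)/(2π)) = -9.3143 → s = 15.6857
velocity in seg [34.4°–76.2°] (cycloidal), θ in radians: β = 18.2° = 0.3176 rad, B = 41.8° = 0.7295 rad; ds/dθ = (h/B)(1 − cos(2πβ/B)) = ((-25)/0.7295)(1 − cos(2π·0.4354)) = -65.751927 mm/rad

s = 15.6857, ds/dθ = -65.7519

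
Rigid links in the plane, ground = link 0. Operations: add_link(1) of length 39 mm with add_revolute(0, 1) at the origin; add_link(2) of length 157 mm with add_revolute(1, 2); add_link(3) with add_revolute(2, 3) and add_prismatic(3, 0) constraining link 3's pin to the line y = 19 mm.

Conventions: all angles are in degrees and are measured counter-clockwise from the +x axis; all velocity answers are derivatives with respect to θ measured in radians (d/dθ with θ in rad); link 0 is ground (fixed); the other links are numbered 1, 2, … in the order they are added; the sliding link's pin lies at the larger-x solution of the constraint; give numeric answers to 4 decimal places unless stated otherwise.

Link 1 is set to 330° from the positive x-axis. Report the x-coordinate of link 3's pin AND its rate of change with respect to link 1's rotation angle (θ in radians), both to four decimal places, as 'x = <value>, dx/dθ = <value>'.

geometry: r = 39 mm, L = 157 mm, e = 19 mm
crank pin P = (r cos θ, r sin θ) = (33.774991, -19.500000)
h = r sin θ − e = -19.500000 − 19 = -38.500000
x = r cos θ + √(L² − h²) = 33.774991 + 152.206275 = 185.981265
dx/dθ = −r sin θ − h·r cos θ/√(L² − h²) (θ in radians; h = -38.500000) = 28.043256

x = 185.9813, dx/dθ = 28.0433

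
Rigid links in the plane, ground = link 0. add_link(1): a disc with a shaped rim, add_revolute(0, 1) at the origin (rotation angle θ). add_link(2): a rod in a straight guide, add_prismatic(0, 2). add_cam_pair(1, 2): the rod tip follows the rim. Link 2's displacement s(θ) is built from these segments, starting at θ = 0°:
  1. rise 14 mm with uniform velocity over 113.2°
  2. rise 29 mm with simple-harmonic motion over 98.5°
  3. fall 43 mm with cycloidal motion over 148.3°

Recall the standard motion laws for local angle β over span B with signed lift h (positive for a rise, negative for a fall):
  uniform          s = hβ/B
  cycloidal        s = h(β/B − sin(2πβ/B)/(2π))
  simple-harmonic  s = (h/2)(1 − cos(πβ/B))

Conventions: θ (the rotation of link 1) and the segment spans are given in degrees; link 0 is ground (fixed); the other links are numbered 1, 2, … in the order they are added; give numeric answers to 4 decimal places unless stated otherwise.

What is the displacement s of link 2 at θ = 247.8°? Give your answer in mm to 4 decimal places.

segment 1 (0° to 113.2°, uniform, h = 14) is passed completely: s = 0.0000 + (14) = 14.0000
segment 2 (113.2° to 211.7°, simple-harmonic, h = 29) is passed completely: s = 14.0000 + (29) = 43.0000
θ = 247.8° falls in segment 3 (211.7° to 360°, cycloidal, h = -43): β = 247.8 − 211.7 = 36.1°, B = 148.3°; Δs = -43·(0.2434 − sin(2π·0.2434)/(2π)) = -3.6295; s = 43.0000 − 3.6295 = 39.3705

39.3705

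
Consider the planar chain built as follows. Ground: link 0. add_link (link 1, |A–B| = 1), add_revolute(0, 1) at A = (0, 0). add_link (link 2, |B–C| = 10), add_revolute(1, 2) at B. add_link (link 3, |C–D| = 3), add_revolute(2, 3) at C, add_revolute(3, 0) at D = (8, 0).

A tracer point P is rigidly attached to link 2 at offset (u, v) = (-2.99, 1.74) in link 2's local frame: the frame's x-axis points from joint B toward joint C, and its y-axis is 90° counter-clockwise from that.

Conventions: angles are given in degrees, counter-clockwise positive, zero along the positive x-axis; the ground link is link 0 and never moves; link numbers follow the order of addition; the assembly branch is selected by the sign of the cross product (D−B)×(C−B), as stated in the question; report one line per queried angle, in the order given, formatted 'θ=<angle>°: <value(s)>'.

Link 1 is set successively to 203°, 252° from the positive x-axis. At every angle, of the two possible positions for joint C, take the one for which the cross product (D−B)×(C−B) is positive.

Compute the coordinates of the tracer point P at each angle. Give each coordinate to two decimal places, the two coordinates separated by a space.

A=(0,0), D=(8.00,0)
θ=203°: B = A + 1.00·(cos203°, sin203°) = (-0.9205, -0.3907)
θ=203°: |BD| = 8.9291
θ=203°: circle(B,10.00) ∩ circle(D,3.00): a=9.5603, h=2.9328
θ=203°:   candidates: C₊=(8.5022,2.9577) cross=26.188; C₋=(8.7589,-2.9024) cross=-26.188
θ=203°:   branch + wants cross > 0 → take C=(8.5022,2.9577) (cross=26.188)
θ=203°: ex = (C−B)/|BC| = (0.9423,0.3348); ey = (-0.3348,0.9423)
θ=203°: P = B + -2.99·ex + 1.74·ey = (-4.3205,0.2477)
θ=252°: B = A + 1.00·(cos252°, sin252°) = (-0.3090, -0.9511)
θ=252°: |BD| = 8.3633
θ=252°: circle(B,10.00) ∩ circle(D,3.00): a=9.6221, h=2.7231
θ=252°:   candidates: C₊=(8.9410,2.8486) cross=22.774; C₋=(9.5603,-2.5623) cross=-22.774
θ=252°:   branch + wants cross > 0 → take C=(8.9410,2.8486) (cross=22.774)
θ=252°: ex = (C−B)/|BC| = (0.9250,0.3800); ey = (-0.3800,0.9250)
θ=252°: P = B + -2.99·ex + 1.74·ey = (-3.7359,-0.4777)

θ=203°: -4.32 0.25
θ=252°: -3.74 -0.48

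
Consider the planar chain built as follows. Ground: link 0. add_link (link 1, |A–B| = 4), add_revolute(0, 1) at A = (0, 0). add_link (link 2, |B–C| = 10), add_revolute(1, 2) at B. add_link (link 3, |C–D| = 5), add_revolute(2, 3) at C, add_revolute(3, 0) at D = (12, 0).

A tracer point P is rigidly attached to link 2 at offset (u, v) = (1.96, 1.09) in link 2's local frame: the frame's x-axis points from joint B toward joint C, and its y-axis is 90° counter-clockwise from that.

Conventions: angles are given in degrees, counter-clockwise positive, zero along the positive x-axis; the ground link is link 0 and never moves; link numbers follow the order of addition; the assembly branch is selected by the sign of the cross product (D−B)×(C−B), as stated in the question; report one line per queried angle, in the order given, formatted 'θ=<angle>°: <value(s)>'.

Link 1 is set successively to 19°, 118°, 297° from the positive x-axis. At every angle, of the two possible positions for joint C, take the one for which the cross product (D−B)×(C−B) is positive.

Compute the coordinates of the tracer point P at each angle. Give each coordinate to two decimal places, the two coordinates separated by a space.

A=(0,0), D=(12.00,0)
θ=19°: B = A + 4.00·(cos19°, sin19°) = (3.7821, 1.3023)
θ=19°: |BD| = 8.3205
θ=19°: circle(B,10.00) ∩ circle(D,5.00): a=8.6672, h=4.9880
θ=19°:   candidates: C₊=(13.1231,4.8722) cross=41.502; C₋=(11.5618,-4.9808) cross=-41.502
θ=19°:   branch + wants cross > 0 → take C=(13.1231,4.8722) (cross=41.502)
θ=19°: ex = (C−B)/|BC| = (0.9341,0.3570); ey = (-0.3570,0.9341)
θ=19°: P = B + 1.96·ex + 1.09·ey = (5.2238,3.0202)
θ=118°: B = A + 4.00·(cos118°, sin118°) = (-1.8779, 3.5318)
θ=118°: |BD| = 14.3202
θ=118°: circle(B,10.00) ∩ circle(D,5.00): a=9.7788, h=2.0917
θ=118°:   candidates: C₊=(8.1147,3.1471) cross=29.954; C₋=(7.0830,-0.9070) cross=-29.954
θ=118°:   branch + wants cross > 0 → take C=(8.1147,3.1471) (cross=29.954)
θ=118°: ex = (C−B)/|BC| = (0.9993,-0.0385); ey = (0.0385,0.9993)
θ=118°: P = B + 1.96·ex + 1.09·ey = (0.1226,4.5456)
θ=297°: B = A + 4.00·(cos297°, sin297°) = (1.8160, -3.5640)
θ=297°: |BD| = 10.7897
θ=297°: circle(B,10.00) ∩ circle(D,5.00): a=8.8704, h=4.6170
θ=297°:   candidates: C₊=(8.6634,3.7238) cross=49.815; C₋=(11.7135,-4.9918) cross=-49.815
θ=297°:   branch + wants cross > 0 → take C=(8.6634,3.7238) (cross=49.815)
θ=297°: ex = (C−B)/|BC| = (0.6847,0.7288); ey = (-0.7288,0.6847)
θ=297°: P = B + 1.96·ex + 1.09·ey = (2.3637,-1.3892)

θ=19°: 5.22 3.02
θ=118°: 0.12 4.55
θ=297°: 2.36 -1.39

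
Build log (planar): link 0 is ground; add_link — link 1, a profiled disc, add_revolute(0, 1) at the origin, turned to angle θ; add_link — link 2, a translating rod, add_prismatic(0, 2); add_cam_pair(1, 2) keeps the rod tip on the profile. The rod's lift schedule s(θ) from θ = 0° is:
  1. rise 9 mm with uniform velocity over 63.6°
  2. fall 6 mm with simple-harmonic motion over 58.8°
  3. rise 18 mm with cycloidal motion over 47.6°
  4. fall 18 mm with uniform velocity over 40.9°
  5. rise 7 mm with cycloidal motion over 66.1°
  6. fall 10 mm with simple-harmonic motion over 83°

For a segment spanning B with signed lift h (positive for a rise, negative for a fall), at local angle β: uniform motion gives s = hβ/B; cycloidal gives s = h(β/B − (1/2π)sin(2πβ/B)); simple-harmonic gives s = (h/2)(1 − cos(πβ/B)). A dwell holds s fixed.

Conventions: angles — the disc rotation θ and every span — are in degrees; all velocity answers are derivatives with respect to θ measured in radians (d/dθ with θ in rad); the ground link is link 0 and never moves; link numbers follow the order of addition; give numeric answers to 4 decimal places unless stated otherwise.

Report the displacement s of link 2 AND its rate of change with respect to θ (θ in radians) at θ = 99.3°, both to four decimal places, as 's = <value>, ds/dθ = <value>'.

seg 1 [0°–63.6°] uniform, h=9: full span → s += 9 → s = 9.0000
seg 2 [63.6°–122.4°] simple-harmonic, h=-6: θ=99.3° here. β=35.7, B=58.8. -6/2·(1 − cos(π·0.6071)) = -3.9908 → s = 5.0092
velocity in seg [63.6°–122.4°] (simple-harmonic), θ in radians: β = 35.7° = 0.6231 rad, B = 58.8° = 1.0263 rad; ds/dθ = (πh/(2B)) sin(πβ/B) = (π·(-6)/(2·1.0263)) sin(π·0.6071) = -8.668316 mm/rad

s = 5.0092, ds/dθ = -8.6683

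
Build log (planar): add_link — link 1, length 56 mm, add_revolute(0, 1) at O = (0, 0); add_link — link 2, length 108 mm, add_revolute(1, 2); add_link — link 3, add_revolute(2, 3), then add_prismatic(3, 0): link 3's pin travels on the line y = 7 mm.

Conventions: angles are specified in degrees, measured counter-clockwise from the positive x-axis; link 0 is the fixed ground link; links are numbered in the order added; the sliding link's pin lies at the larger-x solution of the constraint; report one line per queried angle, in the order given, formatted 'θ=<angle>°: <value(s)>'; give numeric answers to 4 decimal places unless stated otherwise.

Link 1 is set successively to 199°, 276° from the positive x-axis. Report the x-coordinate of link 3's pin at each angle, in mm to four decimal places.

geometry: r = 56 mm, L = 108 mm, e = 7 mm
θ=199°: crank pin P = (r cos θ, r sin θ) = (-52.949040, -18.231817)
θ=199°: h = r sin θ − e = -18.231817 − 7 = -25.231817
θ=199°: x = r cos θ + √(L² − h²) = -52.949040 + 105.011216 = 52.062175
θ=276°: crank pin P = (r cos θ, r sin θ) = (5.853594, -55.693226)
θ=276°: h = r sin θ − e = -55.693226 − 7 = -62.693226
θ=276°: x = r cos θ + √(L² − h²) = 5.853594 + 87.940658 = 93.794252

θ=199°: 52.0622
θ=276°: 93.7943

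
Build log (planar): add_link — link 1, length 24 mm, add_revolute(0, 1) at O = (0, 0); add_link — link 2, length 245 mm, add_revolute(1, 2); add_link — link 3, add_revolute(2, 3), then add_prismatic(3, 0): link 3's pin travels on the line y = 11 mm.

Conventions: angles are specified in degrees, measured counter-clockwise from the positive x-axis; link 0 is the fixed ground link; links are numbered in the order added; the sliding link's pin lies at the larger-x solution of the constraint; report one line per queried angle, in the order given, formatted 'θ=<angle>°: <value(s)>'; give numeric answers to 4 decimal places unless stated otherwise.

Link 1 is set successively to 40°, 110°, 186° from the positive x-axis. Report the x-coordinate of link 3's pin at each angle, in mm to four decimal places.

geometry: r = 24 mm, L = 245 mm, e = 11 mm
θ=40°: crank pin P = (r cos θ, r sin θ) = (18.385067, 15.426903)
θ=40°: h = r sin θ − e = 15.426903 − 11 = 4.426903
θ=40°: x = r cos θ + √(L² − h²) = 18.385067 + 244.960002 = 263.345069
θ=110°: crank pin P = (r cos θ, r sin θ) = (-8.208483, 22.552623)
θ=110°: h = r sin θ − e = 22.552623 − 11 = 11.552623
θ=110°: x = r cos θ + √(L² − h²) = -8.208483 + 244.727475 = 236.518991
θ=186°: crank pin P = (r cos θ, r sin θ) = (-23.868525, -2.508683)
θ=186°: h = r sin θ − e = -2.508683 − 11 = -13.508683
θ=186°: x = r cos θ + √(L² − h²) = -23.868525 + 244.627299 = 220.758774

θ=40°: 263.3451
θ=110°: 236.5190
θ=186°: 220.7588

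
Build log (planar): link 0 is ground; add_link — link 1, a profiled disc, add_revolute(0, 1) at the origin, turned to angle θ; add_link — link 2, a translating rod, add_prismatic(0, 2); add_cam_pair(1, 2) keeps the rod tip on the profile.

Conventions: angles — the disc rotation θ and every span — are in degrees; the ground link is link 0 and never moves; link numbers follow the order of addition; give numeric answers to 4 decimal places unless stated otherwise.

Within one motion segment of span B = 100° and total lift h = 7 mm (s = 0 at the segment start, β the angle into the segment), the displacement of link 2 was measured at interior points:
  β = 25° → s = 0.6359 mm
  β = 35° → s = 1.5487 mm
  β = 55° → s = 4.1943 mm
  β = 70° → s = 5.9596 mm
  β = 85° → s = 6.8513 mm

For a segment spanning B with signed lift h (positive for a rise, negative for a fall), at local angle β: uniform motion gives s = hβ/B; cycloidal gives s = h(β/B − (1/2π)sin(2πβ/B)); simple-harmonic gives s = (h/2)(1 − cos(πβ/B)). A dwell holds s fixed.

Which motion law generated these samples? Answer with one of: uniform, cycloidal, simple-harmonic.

candidates at β/B = r: uniform s = h·r (linear in β); cycloidal s = h·(r − sin(2πr)/(2π)); simple-harmonic s = (h/2)(1 − cos(πr))
β=25°: printed 0.6359 | uniform 1.7500, cycloidal 0.6359, simple-harmonic 1.0251
β=35°: printed 1.5487 | uniform 2.4500, cycloidal 1.5487, simple-harmonic 1.9110
β=55°: printed 4.1943 | uniform 3.8500, cycloidal 4.1943, simple-harmonic 4.0475
β=70°: printed 5.9596 | uniform 4.9000, cycloidal 5.9596, simple-harmonic 5.5572
β=85°: printed 6.8513 | uniform 5.9500, cycloidal 6.8513, simple-harmonic 6.6185
only one law matches every sample → cycloidal

cycloidal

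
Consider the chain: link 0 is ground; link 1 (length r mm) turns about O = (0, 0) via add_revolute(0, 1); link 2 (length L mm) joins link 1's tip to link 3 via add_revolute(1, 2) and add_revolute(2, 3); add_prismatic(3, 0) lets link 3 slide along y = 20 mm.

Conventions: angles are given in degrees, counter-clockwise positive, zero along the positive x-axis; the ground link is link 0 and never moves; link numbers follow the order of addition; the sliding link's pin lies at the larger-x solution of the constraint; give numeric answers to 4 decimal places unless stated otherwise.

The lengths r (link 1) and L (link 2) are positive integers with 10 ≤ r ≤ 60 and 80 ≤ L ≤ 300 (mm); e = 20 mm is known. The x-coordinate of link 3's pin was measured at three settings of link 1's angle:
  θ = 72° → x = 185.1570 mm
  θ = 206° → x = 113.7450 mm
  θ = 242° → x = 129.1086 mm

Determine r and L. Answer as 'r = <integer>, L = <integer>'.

constraint per measurement: (x − r cos θ)² + (r sin θ − e)² = L²
subtracting the θ₁ and θ₂ equations cancels the r² and L² terms:
r = (x₁² − x₂²) / (2[(x₁cos θ₁ + e sin θ₁) − (x₂cos θ₂ + e sin θ₂)]) = 57.0000 → r = 57
L² = (x₁ − r cos θ₁)² + (r sin θ₁ − e)² = 29241.0066 → L = 171.0000 → L = 171
check at θ₃=242°: x = 129.1086 (printed 129.1086) ✓

r = 57, L = 171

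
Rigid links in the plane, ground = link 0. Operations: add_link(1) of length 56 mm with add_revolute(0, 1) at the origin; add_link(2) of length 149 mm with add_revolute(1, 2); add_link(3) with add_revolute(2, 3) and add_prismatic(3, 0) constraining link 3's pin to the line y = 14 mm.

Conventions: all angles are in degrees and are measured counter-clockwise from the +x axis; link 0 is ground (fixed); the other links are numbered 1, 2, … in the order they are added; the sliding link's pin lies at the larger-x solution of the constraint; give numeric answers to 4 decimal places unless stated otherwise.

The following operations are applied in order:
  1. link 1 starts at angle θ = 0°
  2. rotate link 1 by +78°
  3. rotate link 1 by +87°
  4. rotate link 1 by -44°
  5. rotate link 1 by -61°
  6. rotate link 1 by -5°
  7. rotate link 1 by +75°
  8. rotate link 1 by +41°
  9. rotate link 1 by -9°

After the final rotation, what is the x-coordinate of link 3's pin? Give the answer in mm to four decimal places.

geometry: r = 56 mm, L = 149 mm, e = 14 mm; θ starts at 0°
rotate link 1 by +78°: θ ← 0° +78° = 78°
rotate link 1 by +87°: θ ← 78° +87° = 165°
rotate link 1 by -44°: θ ← 165° -44° = 121°
rotate link 1 by -61°: θ ← 121° -61° = 60°
rotate link 1 by -5°: θ ← 60° -5° = 55°
rotate link 1 by +75°: θ ← 55° +75° = 130°
rotate link 1 by +41°: θ ← 130° +41° = 171°
rotate link 1 by -9°: θ ← 171° -9° = 162°
crank pin P = (r cos θ, r sin θ) = (-53.259165, 17.304952)
h = r sin θ − e = 17.304952 − 14 = 3.304952
x = r cos θ + √(L² − h²) = -53.259165 + 148.963342 = 95.704177

95.7042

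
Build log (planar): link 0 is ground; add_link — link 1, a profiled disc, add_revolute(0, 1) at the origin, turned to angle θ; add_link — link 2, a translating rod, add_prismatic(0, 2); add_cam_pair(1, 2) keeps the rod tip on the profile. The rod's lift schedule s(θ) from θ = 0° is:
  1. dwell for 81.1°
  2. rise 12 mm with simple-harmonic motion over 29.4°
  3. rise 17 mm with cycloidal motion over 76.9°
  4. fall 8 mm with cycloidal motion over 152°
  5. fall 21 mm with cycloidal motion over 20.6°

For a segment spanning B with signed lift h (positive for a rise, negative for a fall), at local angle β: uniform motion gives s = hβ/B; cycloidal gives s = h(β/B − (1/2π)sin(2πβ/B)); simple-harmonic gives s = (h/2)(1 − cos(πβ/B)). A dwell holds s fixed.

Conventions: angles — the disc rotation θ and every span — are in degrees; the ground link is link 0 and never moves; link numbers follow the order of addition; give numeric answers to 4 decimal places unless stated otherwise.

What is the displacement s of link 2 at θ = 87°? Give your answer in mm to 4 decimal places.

seg 1 [0°–81.1°] dwell: s stays 0.0000
seg 2 [81.1°–110.5°] simple-harmonic, h=12: θ=87° here. β=5.9, B=29.4. 12/2·(1 − cos(π·0.2007)) = 1.1534 → s = 1.1534

1.1534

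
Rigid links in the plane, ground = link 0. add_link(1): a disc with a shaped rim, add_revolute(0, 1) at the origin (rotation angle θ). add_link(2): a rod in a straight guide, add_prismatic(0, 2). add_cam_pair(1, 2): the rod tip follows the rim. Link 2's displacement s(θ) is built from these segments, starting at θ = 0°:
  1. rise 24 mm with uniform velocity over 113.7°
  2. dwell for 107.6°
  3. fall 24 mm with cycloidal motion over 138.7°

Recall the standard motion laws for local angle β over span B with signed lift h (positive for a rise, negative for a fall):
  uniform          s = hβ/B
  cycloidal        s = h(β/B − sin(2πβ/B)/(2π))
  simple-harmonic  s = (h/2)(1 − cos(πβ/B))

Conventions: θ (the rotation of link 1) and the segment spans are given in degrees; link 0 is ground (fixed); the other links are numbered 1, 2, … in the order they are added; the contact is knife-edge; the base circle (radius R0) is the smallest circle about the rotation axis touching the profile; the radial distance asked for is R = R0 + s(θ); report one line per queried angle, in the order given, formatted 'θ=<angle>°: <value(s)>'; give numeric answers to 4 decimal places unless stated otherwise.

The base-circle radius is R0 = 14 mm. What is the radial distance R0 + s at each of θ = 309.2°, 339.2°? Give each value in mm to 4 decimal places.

segment 1 (0° to 113.7°, uniform, h = 24) is passed completely: s = 0.0000 + (24) = 24.0000
segment 2 (113.7° to 221.3°, dwell): s unchanged at 24.0000
θ = 309.2° falls in segment 3 (221.3° to 360°, cycloidal, h = -24): β = 309.2 − 221.3 = 87.9°, B = 138.7°; Δs = -24·(0.6337 − sin(2π·0.6337)/(2π)) = -18.0550; s = 24.0000 − 18.0550 = 5.9450
θ = 339.2° falls in segment 3 (221.3° to 360°, cycloidal, h = -24): β = 339.2 − 221.3 = 117.9°, B = 138.7°; Δs = -24·(0.8500 − sin(2π·0.8500)/(2π)) = -23.4906; s = 24.0000 − 23.4906 = 0.5094
θ=309.2°: R = R0 + s = 14 + 5.9450 = 19.9450
θ=339.2°: R = R0 + s = 14 + 0.5094 = 14.5094

θ=309.2°: 19.9450
θ=339.2°: 14.5094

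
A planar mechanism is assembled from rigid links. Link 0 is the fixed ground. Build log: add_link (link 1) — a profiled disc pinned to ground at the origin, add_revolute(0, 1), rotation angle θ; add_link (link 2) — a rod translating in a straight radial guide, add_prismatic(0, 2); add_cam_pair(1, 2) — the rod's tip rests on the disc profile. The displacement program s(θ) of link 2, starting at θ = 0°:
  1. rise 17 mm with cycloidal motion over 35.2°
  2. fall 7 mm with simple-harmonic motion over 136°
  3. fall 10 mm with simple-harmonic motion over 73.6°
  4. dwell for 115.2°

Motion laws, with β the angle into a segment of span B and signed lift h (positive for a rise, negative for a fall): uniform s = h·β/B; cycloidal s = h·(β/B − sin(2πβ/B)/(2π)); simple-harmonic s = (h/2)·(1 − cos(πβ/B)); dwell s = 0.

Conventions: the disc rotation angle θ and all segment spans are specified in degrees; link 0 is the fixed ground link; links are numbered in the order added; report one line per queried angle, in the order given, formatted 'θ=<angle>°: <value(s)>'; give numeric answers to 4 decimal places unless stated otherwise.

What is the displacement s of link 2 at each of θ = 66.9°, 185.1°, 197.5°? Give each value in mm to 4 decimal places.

seg 1 [0°–35.2°] cycloidal, h=17: full span → s += 17 → s = 17.0000
seg 2 [35.2°–171.2°] simple-harmonic, h=-7: θ=66.9° here. β=31.7, B=136. -7/2·(1 − cos(π·0.2331)) = -0.8972 → s = 16.1028
seg 2 [35.2°–171.2°] simple-harmonic, h=-7: full span → s += -7 → s = 10.0000
seg 3 [171.2°–244.8°] simple-harmonic, h=-10: θ=185.1° here. β=13.9, B=73.6. -10/2·(1 − cos(π·0.1889)) = -0.8545 → s = 9.1455
seg 3 [171.2°–244.8°] simple-harmonic, h=-10: θ=197.5° here. β=26.3, B=73.6. -10/2·(1 − cos(π·0.3573)) = -2.8333 → s = 7.1667

θ=66.9°: 16.1028
θ=185.1°: 9.1455
θ=197.5°: 7.1667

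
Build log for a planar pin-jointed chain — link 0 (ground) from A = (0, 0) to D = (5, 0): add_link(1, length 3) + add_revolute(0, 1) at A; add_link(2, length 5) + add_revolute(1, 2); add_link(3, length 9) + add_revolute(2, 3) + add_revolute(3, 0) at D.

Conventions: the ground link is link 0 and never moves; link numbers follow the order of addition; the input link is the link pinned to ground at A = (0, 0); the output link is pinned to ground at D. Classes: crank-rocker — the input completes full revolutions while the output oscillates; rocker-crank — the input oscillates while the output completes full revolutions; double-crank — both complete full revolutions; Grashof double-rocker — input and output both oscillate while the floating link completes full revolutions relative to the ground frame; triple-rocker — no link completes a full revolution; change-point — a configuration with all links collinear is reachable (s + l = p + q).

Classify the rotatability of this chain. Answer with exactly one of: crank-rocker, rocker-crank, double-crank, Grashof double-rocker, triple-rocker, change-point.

lengths: ground=5, input=3, coupler=5, output=9
sorted: s=3 (shortest), l=9 (longest), p+q=10
s + l = 12 vs p + q = 10
s + l > p + q → non-Grashof → no link fully rotates → triple-rocker

triple-rocker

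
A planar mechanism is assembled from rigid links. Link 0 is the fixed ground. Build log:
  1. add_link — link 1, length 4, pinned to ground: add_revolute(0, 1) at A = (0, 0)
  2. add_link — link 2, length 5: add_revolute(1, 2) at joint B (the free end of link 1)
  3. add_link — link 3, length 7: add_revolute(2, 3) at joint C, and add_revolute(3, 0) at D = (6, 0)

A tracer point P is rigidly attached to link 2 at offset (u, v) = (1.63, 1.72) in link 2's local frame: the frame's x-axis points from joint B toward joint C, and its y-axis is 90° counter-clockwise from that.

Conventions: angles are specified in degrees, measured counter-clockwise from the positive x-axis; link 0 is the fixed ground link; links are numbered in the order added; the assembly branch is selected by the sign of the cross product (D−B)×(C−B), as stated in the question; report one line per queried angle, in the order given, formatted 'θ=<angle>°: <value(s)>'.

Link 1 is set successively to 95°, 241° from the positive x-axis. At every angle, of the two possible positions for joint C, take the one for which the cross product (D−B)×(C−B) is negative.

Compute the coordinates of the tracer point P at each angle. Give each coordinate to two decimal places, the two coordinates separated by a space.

A=(0,0), D=(6.00,0)
θ=95°: B = A + 4.00·(cos95°, sin95°) = (-0.3486, 3.9848)
θ=95°: |BD| = 7.4956
θ=95°: circle(B,5.00) ∩ circle(D,7.00): a=2.1468, h=4.5157
θ=95°:   candidates: C₊=(3.8703,6.6682) cross=33.847; C₋=(-0.9309,-0.9812) cross=-33.847
θ=95°:   branch - wants cross < 0 → take C=(-0.9309,-0.9812) (cross=-33.847)
θ=95°: ex = (C−B)/|BC| = (-0.1165,-0.9932); ey = (0.9932,-0.1165)
θ=95°: P = B + 1.63·ex + 1.72·ey = (1.1699,2.1656)
θ=241°: B = A + 4.00·(cos241°, sin241°) = (-1.9392, -3.4985)
θ=241°: |BD| = 8.6759
θ=241°: circle(B,5.00) ∩ circle(D,7.00): a=2.9548, h=4.0335
θ=241°:   candidates: C₊=(-0.8618,1.3841) cross=34.994; C₋=(2.3912,-5.9980) cross=-34.994
θ=241°:   branch - wants cross < 0 → take C=(2.3912,-5.9980) (cross=-34.994)
θ=241°: ex = (C−B)/|BC| = (0.8661,-0.4999); ey = (0.4999,0.8661)
θ=241°: P = B + 1.63·ex + 1.72·ey = (0.3323,-2.8237)

θ=95°: 1.17 2.17
θ=241°: 0.33 -2.82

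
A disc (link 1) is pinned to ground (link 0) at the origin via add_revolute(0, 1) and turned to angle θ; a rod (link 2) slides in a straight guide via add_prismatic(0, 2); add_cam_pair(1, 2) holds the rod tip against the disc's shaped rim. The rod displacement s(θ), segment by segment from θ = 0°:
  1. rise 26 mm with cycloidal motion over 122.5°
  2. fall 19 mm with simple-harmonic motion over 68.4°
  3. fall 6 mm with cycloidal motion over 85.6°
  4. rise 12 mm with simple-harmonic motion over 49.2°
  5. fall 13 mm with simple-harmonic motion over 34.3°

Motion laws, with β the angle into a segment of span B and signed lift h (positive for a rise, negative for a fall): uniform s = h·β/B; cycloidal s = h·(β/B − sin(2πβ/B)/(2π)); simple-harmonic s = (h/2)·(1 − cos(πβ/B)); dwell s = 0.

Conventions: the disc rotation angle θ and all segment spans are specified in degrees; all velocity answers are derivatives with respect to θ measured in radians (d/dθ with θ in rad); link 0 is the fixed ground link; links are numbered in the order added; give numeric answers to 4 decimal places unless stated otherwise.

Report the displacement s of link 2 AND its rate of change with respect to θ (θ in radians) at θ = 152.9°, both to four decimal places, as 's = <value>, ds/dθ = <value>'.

segment 1 (0° to 122.5°, cycloidal, h = 26) is passed completely: s = 0.0000 + (26) = 26.0000
θ = 152.9° falls in segment 2 (122.5° to 190.9°, simple-harmonic, h = -19): β = 152.9 − 122.5 = 30.4°, B = 68.4°; Δs = -19/2·(1 − cos(π·0.4444)) = -7.8503; s = 26.0000 − 7.8503 = 18.1497
velocity in seg [122.5°–190.9°] (simple-harmonic), θ in radians: β = 30.4° = 0.5306 rad, B = 68.4° = 1.1938 rad; ds/dθ = (πh/(2B)) sin(πβ/B) = (π·(-19)/(2·1.1938)) sin(π·0.4444) = -24.620194 mm/rad

s = 18.1497, ds/dθ = -24.6202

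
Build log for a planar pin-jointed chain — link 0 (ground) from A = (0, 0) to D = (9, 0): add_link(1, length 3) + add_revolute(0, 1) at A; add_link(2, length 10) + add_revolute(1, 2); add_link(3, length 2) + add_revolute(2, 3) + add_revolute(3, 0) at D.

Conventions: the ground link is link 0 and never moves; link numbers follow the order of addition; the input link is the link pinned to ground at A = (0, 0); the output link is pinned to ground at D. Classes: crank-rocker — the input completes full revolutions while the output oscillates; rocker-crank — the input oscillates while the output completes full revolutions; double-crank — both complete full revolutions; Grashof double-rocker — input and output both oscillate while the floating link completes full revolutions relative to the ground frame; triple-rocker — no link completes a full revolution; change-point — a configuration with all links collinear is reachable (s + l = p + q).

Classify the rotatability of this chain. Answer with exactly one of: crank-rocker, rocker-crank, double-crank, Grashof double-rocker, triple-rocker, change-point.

lengths: ground=9, input=3, coupler=10, output=2
sorted: s=2 (shortest), l=10 (longest), p+q=12
s + l = 12 vs p + q = 12
s + l = p + q → change-point (collinear configuration reachable)

change-point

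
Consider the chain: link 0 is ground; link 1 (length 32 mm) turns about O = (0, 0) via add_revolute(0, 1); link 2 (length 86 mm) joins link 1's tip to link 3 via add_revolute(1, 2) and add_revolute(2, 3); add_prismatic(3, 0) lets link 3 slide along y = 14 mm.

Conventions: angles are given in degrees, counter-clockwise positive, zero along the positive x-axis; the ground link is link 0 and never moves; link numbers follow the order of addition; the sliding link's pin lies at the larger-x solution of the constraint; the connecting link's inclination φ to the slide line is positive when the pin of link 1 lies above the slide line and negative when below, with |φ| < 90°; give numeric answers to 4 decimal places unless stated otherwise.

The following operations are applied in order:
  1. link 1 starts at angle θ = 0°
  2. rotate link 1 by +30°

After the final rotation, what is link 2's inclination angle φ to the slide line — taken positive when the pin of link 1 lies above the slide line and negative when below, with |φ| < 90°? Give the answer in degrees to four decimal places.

geometry: r = 32 mm, L = 86 mm, e = 14 mm; θ starts at 0°
rotate link 1 by +30°: θ ← 0° +30° = 30°
h = r sin θ − e = 16.000000 − 14 = 2.000000
sin φ = h / L = 2.000000 / 86 = 0.02325581
φ = arcsin(0.02325581) = 1.332580°

1.3326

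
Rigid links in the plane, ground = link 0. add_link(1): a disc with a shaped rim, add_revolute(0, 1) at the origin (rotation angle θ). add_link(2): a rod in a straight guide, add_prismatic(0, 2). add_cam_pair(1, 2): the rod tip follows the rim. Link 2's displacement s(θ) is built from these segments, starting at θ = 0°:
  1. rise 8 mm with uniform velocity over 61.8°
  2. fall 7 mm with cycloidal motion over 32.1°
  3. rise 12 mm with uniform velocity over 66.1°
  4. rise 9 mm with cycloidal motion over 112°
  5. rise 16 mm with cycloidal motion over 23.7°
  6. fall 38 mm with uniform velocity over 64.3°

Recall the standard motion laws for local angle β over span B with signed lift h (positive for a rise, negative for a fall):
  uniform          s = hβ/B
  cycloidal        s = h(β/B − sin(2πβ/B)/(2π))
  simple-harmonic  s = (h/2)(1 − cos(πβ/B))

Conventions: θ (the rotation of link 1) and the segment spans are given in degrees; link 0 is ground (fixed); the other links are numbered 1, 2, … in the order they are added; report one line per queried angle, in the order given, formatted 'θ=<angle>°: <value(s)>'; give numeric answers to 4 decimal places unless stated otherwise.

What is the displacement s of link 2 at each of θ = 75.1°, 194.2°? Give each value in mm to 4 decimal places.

segment 1 (0° to 61.8°, uniform, h = 8) is passed completely: s = 0.0000 + (8) = 8.0000
θ = 75.1° falls in segment 2 (61.8° to 93.9°, cycloidal, h = -7): β = 75.1 − 61.8 = 13.3°, B = 32.1°; Δs = -7·(0.4143 − sin(2π·0.4143)/(2π)) = -2.3292; s = 8.0000 − 2.3292 = 5.6708
segment 2 (61.8° to 93.9°, cycloidal, h = -7) is passed completely: s = 8.0000 + (-7) = 1.0000
segment 3 (93.9° to 160°, uniform, h = 12) is passed completely: s = 1.0000 + (12) = 13.0000
θ = 194.2° falls in segment 4 (160° to 272°, cycloidal, h = 9): β = 194.2 − 160 = 34.2°, B = 112°; Δs = 9·(0.3054 − sin(2π·0.3054)/(2π)) = 1.4016; s = 13.0000 + 1.4016 = 14.4016

θ=75.1°: 5.6708
θ=194.2°: 14.4016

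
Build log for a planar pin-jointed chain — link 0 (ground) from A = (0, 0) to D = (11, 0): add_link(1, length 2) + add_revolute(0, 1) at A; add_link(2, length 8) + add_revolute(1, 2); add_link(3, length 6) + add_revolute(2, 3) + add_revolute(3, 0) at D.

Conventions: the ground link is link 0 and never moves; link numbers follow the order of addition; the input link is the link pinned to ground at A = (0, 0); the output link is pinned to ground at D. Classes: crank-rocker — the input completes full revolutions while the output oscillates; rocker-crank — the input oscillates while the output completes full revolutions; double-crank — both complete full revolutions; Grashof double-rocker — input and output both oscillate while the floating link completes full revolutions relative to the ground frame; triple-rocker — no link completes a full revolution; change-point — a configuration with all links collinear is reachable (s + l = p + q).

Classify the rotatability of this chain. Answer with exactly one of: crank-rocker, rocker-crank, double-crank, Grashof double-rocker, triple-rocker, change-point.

lengths: ground=11, input=2, coupler=8, output=6
sorted: s=2 (shortest), l=11 (longest), p+q=14
s + l = 13 vs p + q = 14
s + l < p + q (Grashof) with shortest = input link → crank-rocker

crank-rocker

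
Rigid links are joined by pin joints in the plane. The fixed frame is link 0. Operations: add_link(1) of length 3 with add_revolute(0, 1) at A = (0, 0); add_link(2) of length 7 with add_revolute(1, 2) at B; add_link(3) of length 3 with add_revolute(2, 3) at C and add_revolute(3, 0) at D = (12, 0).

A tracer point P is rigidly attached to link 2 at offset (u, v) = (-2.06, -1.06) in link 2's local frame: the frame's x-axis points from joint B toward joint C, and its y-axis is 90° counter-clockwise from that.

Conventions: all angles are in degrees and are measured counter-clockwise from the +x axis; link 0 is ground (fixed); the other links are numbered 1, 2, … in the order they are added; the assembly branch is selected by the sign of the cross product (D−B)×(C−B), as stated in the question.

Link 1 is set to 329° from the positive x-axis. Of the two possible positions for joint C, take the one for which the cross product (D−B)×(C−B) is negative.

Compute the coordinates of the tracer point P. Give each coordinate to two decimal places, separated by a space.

A=(0,0), D=(12.00,0)
B = A + 3.00·(cos329°, sin329°) = (2.5715, -1.5451)
|BD| = 9.5543
circle(B,7.00) ∩ circle(D,3.00): a=6.8704, h=1.3406
  candidates: C₊=(9.1347,0.8889) cross=12.808; C₋=(9.5683,-1.7569) cross=-12.808
  branch - wants cross < 0 → take C=(9.5683,-1.7569) (cross=-12.808)
ex = (C−B)/|BC| = (0.9995,-0.0303); ey = (0.0303,0.9995)
P = B + -2.06·ex + -1.06·ey = (0.4804,-2.5423)

0.48 -2.54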